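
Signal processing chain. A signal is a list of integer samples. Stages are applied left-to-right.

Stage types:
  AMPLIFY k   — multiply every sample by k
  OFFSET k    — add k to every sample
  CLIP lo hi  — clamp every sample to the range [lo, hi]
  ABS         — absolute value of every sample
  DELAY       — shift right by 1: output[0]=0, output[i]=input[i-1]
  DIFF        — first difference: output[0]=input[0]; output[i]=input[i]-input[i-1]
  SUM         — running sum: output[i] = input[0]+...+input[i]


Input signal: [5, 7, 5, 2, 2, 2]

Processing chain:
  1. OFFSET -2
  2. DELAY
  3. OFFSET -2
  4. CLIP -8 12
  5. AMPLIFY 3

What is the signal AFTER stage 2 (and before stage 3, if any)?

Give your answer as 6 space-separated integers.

Answer: 0 3 5 3 0 0

Derivation:
Input: [5, 7, 5, 2, 2, 2]
Stage 1 (OFFSET -2): 5+-2=3, 7+-2=5, 5+-2=3, 2+-2=0, 2+-2=0, 2+-2=0 -> [3, 5, 3, 0, 0, 0]
Stage 2 (DELAY): [0, 3, 5, 3, 0, 0] = [0, 3, 5, 3, 0, 0] -> [0, 3, 5, 3, 0, 0]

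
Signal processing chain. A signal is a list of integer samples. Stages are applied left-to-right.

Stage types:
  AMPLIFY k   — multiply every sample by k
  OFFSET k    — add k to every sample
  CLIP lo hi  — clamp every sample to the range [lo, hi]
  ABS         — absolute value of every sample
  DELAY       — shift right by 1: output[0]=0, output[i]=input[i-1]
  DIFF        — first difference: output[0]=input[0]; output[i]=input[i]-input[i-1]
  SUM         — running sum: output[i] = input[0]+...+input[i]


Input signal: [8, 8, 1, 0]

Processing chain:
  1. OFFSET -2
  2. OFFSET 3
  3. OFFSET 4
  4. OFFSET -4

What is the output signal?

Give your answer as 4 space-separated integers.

Input: [8, 8, 1, 0]
Stage 1 (OFFSET -2): 8+-2=6, 8+-2=6, 1+-2=-1, 0+-2=-2 -> [6, 6, -1, -2]
Stage 2 (OFFSET 3): 6+3=9, 6+3=9, -1+3=2, -2+3=1 -> [9, 9, 2, 1]
Stage 3 (OFFSET 4): 9+4=13, 9+4=13, 2+4=6, 1+4=5 -> [13, 13, 6, 5]
Stage 4 (OFFSET -4): 13+-4=9, 13+-4=9, 6+-4=2, 5+-4=1 -> [9, 9, 2, 1]

Answer: 9 9 2 1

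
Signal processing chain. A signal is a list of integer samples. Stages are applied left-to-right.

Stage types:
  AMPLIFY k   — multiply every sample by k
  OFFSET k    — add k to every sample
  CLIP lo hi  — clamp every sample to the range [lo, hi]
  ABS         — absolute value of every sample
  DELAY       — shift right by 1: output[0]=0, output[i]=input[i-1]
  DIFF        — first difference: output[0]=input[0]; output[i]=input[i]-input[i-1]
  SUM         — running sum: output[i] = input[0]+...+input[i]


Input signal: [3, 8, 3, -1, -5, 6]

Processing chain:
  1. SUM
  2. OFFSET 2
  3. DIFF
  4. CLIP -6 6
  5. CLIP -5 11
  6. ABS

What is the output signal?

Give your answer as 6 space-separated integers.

Answer: 5 6 3 1 5 6

Derivation:
Input: [3, 8, 3, -1, -5, 6]
Stage 1 (SUM): sum[0..0]=3, sum[0..1]=11, sum[0..2]=14, sum[0..3]=13, sum[0..4]=8, sum[0..5]=14 -> [3, 11, 14, 13, 8, 14]
Stage 2 (OFFSET 2): 3+2=5, 11+2=13, 14+2=16, 13+2=15, 8+2=10, 14+2=16 -> [5, 13, 16, 15, 10, 16]
Stage 3 (DIFF): s[0]=5, 13-5=8, 16-13=3, 15-16=-1, 10-15=-5, 16-10=6 -> [5, 8, 3, -1, -5, 6]
Stage 4 (CLIP -6 6): clip(5,-6,6)=5, clip(8,-6,6)=6, clip(3,-6,6)=3, clip(-1,-6,6)=-1, clip(-5,-6,6)=-5, clip(6,-6,6)=6 -> [5, 6, 3, -1, -5, 6]
Stage 5 (CLIP -5 11): clip(5,-5,11)=5, clip(6,-5,11)=6, clip(3,-5,11)=3, clip(-1,-5,11)=-1, clip(-5,-5,11)=-5, clip(6,-5,11)=6 -> [5, 6, 3, -1, -5, 6]
Stage 6 (ABS): |5|=5, |6|=6, |3|=3, |-1|=1, |-5|=5, |6|=6 -> [5, 6, 3, 1, 5, 6]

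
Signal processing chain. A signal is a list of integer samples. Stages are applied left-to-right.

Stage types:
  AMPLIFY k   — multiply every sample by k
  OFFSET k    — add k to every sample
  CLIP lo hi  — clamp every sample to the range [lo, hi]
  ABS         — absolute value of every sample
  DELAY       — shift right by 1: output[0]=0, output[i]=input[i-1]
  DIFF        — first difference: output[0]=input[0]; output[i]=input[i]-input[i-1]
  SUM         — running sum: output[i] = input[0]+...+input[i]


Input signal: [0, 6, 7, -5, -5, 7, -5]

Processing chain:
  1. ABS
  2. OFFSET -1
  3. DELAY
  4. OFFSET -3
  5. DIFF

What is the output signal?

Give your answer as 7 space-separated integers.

Input: [0, 6, 7, -5, -5, 7, -5]
Stage 1 (ABS): |0|=0, |6|=6, |7|=7, |-5|=5, |-5|=5, |7|=7, |-5|=5 -> [0, 6, 7, 5, 5, 7, 5]
Stage 2 (OFFSET -1): 0+-1=-1, 6+-1=5, 7+-1=6, 5+-1=4, 5+-1=4, 7+-1=6, 5+-1=4 -> [-1, 5, 6, 4, 4, 6, 4]
Stage 3 (DELAY): [0, -1, 5, 6, 4, 4, 6] = [0, -1, 5, 6, 4, 4, 6] -> [0, -1, 5, 6, 4, 4, 6]
Stage 4 (OFFSET -3): 0+-3=-3, -1+-3=-4, 5+-3=2, 6+-3=3, 4+-3=1, 4+-3=1, 6+-3=3 -> [-3, -4, 2, 3, 1, 1, 3]
Stage 5 (DIFF): s[0]=-3, -4--3=-1, 2--4=6, 3-2=1, 1-3=-2, 1-1=0, 3-1=2 -> [-3, -1, 6, 1, -2, 0, 2]

Answer: -3 -1 6 1 -2 0 2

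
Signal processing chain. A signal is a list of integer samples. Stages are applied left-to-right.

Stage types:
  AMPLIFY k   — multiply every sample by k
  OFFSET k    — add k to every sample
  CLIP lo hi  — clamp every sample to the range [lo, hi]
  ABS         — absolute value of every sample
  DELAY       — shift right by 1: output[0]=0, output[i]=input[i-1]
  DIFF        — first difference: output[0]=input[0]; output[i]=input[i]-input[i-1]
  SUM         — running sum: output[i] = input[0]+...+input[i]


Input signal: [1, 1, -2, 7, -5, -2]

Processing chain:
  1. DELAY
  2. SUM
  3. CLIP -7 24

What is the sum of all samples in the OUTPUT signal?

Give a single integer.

Input: [1, 1, -2, 7, -5, -2]
Stage 1 (DELAY): [0, 1, 1, -2, 7, -5] = [0, 1, 1, -2, 7, -5] -> [0, 1, 1, -2, 7, -5]
Stage 2 (SUM): sum[0..0]=0, sum[0..1]=1, sum[0..2]=2, sum[0..3]=0, sum[0..4]=7, sum[0..5]=2 -> [0, 1, 2, 0, 7, 2]
Stage 3 (CLIP -7 24): clip(0,-7,24)=0, clip(1,-7,24)=1, clip(2,-7,24)=2, clip(0,-7,24)=0, clip(7,-7,24)=7, clip(2,-7,24)=2 -> [0, 1, 2, 0, 7, 2]
Output sum: 12

Answer: 12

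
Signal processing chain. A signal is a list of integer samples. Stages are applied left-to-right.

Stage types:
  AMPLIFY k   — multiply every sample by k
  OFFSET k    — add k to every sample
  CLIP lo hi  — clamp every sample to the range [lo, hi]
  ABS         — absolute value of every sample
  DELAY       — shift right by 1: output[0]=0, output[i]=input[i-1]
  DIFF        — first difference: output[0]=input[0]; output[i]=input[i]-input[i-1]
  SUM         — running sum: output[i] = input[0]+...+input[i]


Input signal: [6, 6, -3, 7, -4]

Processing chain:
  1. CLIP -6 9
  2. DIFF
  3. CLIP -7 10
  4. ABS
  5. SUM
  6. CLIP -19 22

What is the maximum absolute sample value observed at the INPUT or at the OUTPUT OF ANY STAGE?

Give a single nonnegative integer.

Answer: 30

Derivation:
Input: [6, 6, -3, 7, -4] (max |s|=7)
Stage 1 (CLIP -6 9): clip(6,-6,9)=6, clip(6,-6,9)=6, clip(-3,-6,9)=-3, clip(7,-6,9)=7, clip(-4,-6,9)=-4 -> [6, 6, -3, 7, -4] (max |s|=7)
Stage 2 (DIFF): s[0]=6, 6-6=0, -3-6=-9, 7--3=10, -4-7=-11 -> [6, 0, -9, 10, -11] (max |s|=11)
Stage 3 (CLIP -7 10): clip(6,-7,10)=6, clip(0,-7,10)=0, clip(-9,-7,10)=-7, clip(10,-7,10)=10, clip(-11,-7,10)=-7 -> [6, 0, -7, 10, -7] (max |s|=10)
Stage 4 (ABS): |6|=6, |0|=0, |-7|=7, |10|=10, |-7|=7 -> [6, 0, 7, 10, 7] (max |s|=10)
Stage 5 (SUM): sum[0..0]=6, sum[0..1]=6, sum[0..2]=13, sum[0..3]=23, sum[0..4]=30 -> [6, 6, 13, 23, 30] (max |s|=30)
Stage 6 (CLIP -19 22): clip(6,-19,22)=6, clip(6,-19,22)=6, clip(13,-19,22)=13, clip(23,-19,22)=22, clip(30,-19,22)=22 -> [6, 6, 13, 22, 22] (max |s|=22)
Overall max amplitude: 30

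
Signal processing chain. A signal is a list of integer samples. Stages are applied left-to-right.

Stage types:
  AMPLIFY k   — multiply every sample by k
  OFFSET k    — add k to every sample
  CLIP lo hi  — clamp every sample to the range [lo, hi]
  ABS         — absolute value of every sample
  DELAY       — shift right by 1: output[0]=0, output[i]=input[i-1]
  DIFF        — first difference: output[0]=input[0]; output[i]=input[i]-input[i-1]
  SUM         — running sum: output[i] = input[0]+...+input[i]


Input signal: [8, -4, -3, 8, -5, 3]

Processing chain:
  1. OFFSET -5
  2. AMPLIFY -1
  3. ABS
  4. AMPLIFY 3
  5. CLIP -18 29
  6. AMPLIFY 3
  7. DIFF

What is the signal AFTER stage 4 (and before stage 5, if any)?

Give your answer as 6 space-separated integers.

Input: [8, -4, -3, 8, -5, 3]
Stage 1 (OFFSET -5): 8+-5=3, -4+-5=-9, -3+-5=-8, 8+-5=3, -5+-5=-10, 3+-5=-2 -> [3, -9, -8, 3, -10, -2]
Stage 2 (AMPLIFY -1): 3*-1=-3, -9*-1=9, -8*-1=8, 3*-1=-3, -10*-1=10, -2*-1=2 -> [-3, 9, 8, -3, 10, 2]
Stage 3 (ABS): |-3|=3, |9|=9, |8|=8, |-3|=3, |10|=10, |2|=2 -> [3, 9, 8, 3, 10, 2]
Stage 4 (AMPLIFY 3): 3*3=9, 9*3=27, 8*3=24, 3*3=9, 10*3=30, 2*3=6 -> [9, 27, 24, 9, 30, 6]

Answer: 9 27 24 9 30 6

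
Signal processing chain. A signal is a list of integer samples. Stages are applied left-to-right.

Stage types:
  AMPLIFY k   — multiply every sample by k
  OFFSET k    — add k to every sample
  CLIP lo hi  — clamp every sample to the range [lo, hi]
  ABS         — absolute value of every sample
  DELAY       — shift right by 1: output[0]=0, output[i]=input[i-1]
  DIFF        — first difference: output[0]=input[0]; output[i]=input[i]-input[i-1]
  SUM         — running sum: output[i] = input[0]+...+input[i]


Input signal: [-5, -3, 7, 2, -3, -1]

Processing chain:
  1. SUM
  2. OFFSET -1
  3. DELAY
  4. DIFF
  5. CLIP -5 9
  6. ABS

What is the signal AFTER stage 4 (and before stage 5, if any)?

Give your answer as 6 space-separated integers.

Input: [-5, -3, 7, 2, -3, -1]
Stage 1 (SUM): sum[0..0]=-5, sum[0..1]=-8, sum[0..2]=-1, sum[0..3]=1, sum[0..4]=-2, sum[0..5]=-3 -> [-5, -8, -1, 1, -2, -3]
Stage 2 (OFFSET -1): -5+-1=-6, -8+-1=-9, -1+-1=-2, 1+-1=0, -2+-1=-3, -3+-1=-4 -> [-6, -9, -2, 0, -3, -4]
Stage 3 (DELAY): [0, -6, -9, -2, 0, -3] = [0, -6, -9, -2, 0, -3] -> [0, -6, -9, -2, 0, -3]
Stage 4 (DIFF): s[0]=0, -6-0=-6, -9--6=-3, -2--9=7, 0--2=2, -3-0=-3 -> [0, -6, -3, 7, 2, -3]

Answer: 0 -6 -3 7 2 -3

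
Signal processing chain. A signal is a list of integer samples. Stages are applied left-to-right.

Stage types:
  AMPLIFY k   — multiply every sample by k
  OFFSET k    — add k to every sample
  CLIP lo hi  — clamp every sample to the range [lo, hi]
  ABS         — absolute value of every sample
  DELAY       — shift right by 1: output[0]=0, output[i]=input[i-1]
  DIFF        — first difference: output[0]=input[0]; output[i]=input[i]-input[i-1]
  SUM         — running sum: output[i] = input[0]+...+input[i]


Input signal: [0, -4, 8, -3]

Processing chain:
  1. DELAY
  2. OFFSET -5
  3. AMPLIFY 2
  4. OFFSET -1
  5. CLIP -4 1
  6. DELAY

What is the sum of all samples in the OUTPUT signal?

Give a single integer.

Input: [0, -4, 8, -3]
Stage 1 (DELAY): [0, 0, -4, 8] = [0, 0, -4, 8] -> [0, 0, -4, 8]
Stage 2 (OFFSET -5): 0+-5=-5, 0+-5=-5, -4+-5=-9, 8+-5=3 -> [-5, -5, -9, 3]
Stage 3 (AMPLIFY 2): -5*2=-10, -5*2=-10, -9*2=-18, 3*2=6 -> [-10, -10, -18, 6]
Stage 4 (OFFSET -1): -10+-1=-11, -10+-1=-11, -18+-1=-19, 6+-1=5 -> [-11, -11, -19, 5]
Stage 5 (CLIP -4 1): clip(-11,-4,1)=-4, clip(-11,-4,1)=-4, clip(-19,-4,1)=-4, clip(5,-4,1)=1 -> [-4, -4, -4, 1]
Stage 6 (DELAY): [0, -4, -4, -4] = [0, -4, -4, -4] -> [0, -4, -4, -4]
Output sum: -12

Answer: -12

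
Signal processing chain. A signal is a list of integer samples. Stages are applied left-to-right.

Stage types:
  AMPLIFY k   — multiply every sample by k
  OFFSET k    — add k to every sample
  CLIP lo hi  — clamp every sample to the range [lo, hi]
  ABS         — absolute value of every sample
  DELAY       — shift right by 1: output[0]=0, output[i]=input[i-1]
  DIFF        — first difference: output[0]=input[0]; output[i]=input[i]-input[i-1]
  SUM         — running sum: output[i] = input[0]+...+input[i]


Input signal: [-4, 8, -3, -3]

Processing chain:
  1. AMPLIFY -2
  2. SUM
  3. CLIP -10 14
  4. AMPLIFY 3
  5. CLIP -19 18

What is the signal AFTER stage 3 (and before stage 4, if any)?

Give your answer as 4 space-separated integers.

Input: [-4, 8, -3, -3]
Stage 1 (AMPLIFY -2): -4*-2=8, 8*-2=-16, -3*-2=6, -3*-2=6 -> [8, -16, 6, 6]
Stage 2 (SUM): sum[0..0]=8, sum[0..1]=-8, sum[0..2]=-2, sum[0..3]=4 -> [8, -8, -2, 4]
Stage 3 (CLIP -10 14): clip(8,-10,14)=8, clip(-8,-10,14)=-8, clip(-2,-10,14)=-2, clip(4,-10,14)=4 -> [8, -8, -2, 4]

Answer: 8 -8 -2 4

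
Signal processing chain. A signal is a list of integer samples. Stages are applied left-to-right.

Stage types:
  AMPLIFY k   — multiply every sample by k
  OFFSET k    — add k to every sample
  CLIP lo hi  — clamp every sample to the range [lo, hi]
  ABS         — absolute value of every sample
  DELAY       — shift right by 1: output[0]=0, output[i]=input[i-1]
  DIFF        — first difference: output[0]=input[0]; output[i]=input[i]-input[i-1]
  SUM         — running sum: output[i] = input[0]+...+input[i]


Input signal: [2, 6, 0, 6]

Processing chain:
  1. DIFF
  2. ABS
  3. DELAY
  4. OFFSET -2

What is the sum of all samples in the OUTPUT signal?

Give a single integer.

Input: [2, 6, 0, 6]
Stage 1 (DIFF): s[0]=2, 6-2=4, 0-6=-6, 6-0=6 -> [2, 4, -6, 6]
Stage 2 (ABS): |2|=2, |4|=4, |-6|=6, |6|=6 -> [2, 4, 6, 6]
Stage 3 (DELAY): [0, 2, 4, 6] = [0, 2, 4, 6] -> [0, 2, 4, 6]
Stage 4 (OFFSET -2): 0+-2=-2, 2+-2=0, 4+-2=2, 6+-2=4 -> [-2, 0, 2, 4]
Output sum: 4

Answer: 4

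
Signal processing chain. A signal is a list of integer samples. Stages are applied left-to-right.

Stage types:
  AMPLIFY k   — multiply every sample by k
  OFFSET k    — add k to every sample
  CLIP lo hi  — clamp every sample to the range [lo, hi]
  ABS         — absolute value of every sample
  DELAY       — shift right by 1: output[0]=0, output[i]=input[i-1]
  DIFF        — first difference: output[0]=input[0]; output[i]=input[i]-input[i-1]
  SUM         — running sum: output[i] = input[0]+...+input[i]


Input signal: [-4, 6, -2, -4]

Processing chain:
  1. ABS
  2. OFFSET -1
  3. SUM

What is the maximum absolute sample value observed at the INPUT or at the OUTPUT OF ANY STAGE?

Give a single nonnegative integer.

Answer: 12

Derivation:
Input: [-4, 6, -2, -4] (max |s|=6)
Stage 1 (ABS): |-4|=4, |6|=6, |-2|=2, |-4|=4 -> [4, 6, 2, 4] (max |s|=6)
Stage 2 (OFFSET -1): 4+-1=3, 6+-1=5, 2+-1=1, 4+-1=3 -> [3, 5, 1, 3] (max |s|=5)
Stage 3 (SUM): sum[0..0]=3, sum[0..1]=8, sum[0..2]=9, sum[0..3]=12 -> [3, 8, 9, 12] (max |s|=12)
Overall max amplitude: 12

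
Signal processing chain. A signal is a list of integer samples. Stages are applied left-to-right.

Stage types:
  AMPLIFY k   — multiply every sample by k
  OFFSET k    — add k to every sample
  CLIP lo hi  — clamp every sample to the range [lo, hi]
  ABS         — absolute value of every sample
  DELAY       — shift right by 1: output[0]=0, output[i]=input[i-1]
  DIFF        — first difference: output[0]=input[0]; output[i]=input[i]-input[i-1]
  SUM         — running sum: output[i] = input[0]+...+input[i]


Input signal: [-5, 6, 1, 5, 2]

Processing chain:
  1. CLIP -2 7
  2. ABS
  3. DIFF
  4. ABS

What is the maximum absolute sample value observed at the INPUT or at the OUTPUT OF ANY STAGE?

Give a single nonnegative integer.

Input: [-5, 6, 1, 5, 2] (max |s|=6)
Stage 1 (CLIP -2 7): clip(-5,-2,7)=-2, clip(6,-2,7)=6, clip(1,-2,7)=1, clip(5,-2,7)=5, clip(2,-2,7)=2 -> [-2, 6, 1, 5, 2] (max |s|=6)
Stage 2 (ABS): |-2|=2, |6|=6, |1|=1, |5|=5, |2|=2 -> [2, 6, 1, 5, 2] (max |s|=6)
Stage 3 (DIFF): s[0]=2, 6-2=4, 1-6=-5, 5-1=4, 2-5=-3 -> [2, 4, -5, 4, -3] (max |s|=5)
Stage 4 (ABS): |2|=2, |4|=4, |-5|=5, |4|=4, |-3|=3 -> [2, 4, 5, 4, 3] (max |s|=5)
Overall max amplitude: 6

Answer: 6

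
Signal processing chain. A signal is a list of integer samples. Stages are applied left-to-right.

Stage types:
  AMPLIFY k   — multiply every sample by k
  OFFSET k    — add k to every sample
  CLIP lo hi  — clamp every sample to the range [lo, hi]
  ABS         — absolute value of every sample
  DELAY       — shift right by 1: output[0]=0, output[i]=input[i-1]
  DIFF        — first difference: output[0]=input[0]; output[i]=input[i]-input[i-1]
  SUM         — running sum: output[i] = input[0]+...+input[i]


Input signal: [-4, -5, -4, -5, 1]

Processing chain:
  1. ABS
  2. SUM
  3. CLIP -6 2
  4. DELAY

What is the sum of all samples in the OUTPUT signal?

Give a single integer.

Answer: 8

Derivation:
Input: [-4, -5, -4, -5, 1]
Stage 1 (ABS): |-4|=4, |-5|=5, |-4|=4, |-5|=5, |1|=1 -> [4, 5, 4, 5, 1]
Stage 2 (SUM): sum[0..0]=4, sum[0..1]=9, sum[0..2]=13, sum[0..3]=18, sum[0..4]=19 -> [4, 9, 13, 18, 19]
Stage 3 (CLIP -6 2): clip(4,-6,2)=2, clip(9,-6,2)=2, clip(13,-6,2)=2, clip(18,-6,2)=2, clip(19,-6,2)=2 -> [2, 2, 2, 2, 2]
Stage 4 (DELAY): [0, 2, 2, 2, 2] = [0, 2, 2, 2, 2] -> [0, 2, 2, 2, 2]
Output sum: 8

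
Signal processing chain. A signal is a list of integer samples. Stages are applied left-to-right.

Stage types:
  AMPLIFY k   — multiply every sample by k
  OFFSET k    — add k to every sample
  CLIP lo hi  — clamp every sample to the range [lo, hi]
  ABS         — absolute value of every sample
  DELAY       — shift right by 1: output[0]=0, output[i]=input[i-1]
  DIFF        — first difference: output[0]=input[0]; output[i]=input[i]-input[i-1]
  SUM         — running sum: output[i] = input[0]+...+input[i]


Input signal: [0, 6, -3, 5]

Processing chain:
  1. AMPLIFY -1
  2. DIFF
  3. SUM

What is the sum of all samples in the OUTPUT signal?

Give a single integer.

Input: [0, 6, -3, 5]
Stage 1 (AMPLIFY -1): 0*-1=0, 6*-1=-6, -3*-1=3, 5*-1=-5 -> [0, -6, 3, -5]
Stage 2 (DIFF): s[0]=0, -6-0=-6, 3--6=9, -5-3=-8 -> [0, -6, 9, -8]
Stage 3 (SUM): sum[0..0]=0, sum[0..1]=-6, sum[0..2]=3, sum[0..3]=-5 -> [0, -6, 3, -5]
Output sum: -8

Answer: -8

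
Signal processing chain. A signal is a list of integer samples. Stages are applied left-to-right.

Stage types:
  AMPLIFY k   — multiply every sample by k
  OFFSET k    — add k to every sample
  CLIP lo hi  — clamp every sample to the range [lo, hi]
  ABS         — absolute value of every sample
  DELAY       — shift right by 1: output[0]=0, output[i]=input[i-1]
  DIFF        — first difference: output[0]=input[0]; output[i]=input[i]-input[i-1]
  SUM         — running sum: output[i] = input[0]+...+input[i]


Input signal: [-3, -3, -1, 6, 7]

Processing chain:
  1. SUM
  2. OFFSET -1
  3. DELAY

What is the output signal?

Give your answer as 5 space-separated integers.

Answer: 0 -4 -7 -8 -2

Derivation:
Input: [-3, -3, -1, 6, 7]
Stage 1 (SUM): sum[0..0]=-3, sum[0..1]=-6, sum[0..2]=-7, sum[0..3]=-1, sum[0..4]=6 -> [-3, -6, -7, -1, 6]
Stage 2 (OFFSET -1): -3+-1=-4, -6+-1=-7, -7+-1=-8, -1+-1=-2, 6+-1=5 -> [-4, -7, -8, -2, 5]
Stage 3 (DELAY): [0, -4, -7, -8, -2] = [0, -4, -7, -8, -2] -> [0, -4, -7, -8, -2]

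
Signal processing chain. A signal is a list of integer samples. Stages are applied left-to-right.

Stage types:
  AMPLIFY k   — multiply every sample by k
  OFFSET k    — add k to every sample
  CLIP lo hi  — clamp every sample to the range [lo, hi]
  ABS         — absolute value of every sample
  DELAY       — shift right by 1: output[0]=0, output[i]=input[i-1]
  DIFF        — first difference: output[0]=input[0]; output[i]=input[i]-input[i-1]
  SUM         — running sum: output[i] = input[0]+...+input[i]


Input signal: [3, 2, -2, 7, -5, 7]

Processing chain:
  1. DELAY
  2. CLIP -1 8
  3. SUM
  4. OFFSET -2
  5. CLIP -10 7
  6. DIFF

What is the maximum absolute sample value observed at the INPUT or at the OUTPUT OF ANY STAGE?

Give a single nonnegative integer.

Answer: 11

Derivation:
Input: [3, 2, -2, 7, -5, 7] (max |s|=7)
Stage 1 (DELAY): [0, 3, 2, -2, 7, -5] = [0, 3, 2, -2, 7, -5] -> [0, 3, 2, -2, 7, -5] (max |s|=7)
Stage 2 (CLIP -1 8): clip(0,-1,8)=0, clip(3,-1,8)=3, clip(2,-1,8)=2, clip(-2,-1,8)=-1, clip(7,-1,8)=7, clip(-5,-1,8)=-1 -> [0, 3, 2, -1, 7, -1] (max |s|=7)
Stage 3 (SUM): sum[0..0]=0, sum[0..1]=3, sum[0..2]=5, sum[0..3]=4, sum[0..4]=11, sum[0..5]=10 -> [0, 3, 5, 4, 11, 10] (max |s|=11)
Stage 4 (OFFSET -2): 0+-2=-2, 3+-2=1, 5+-2=3, 4+-2=2, 11+-2=9, 10+-2=8 -> [-2, 1, 3, 2, 9, 8] (max |s|=9)
Stage 5 (CLIP -10 7): clip(-2,-10,7)=-2, clip(1,-10,7)=1, clip(3,-10,7)=3, clip(2,-10,7)=2, clip(9,-10,7)=7, clip(8,-10,7)=7 -> [-2, 1, 3, 2, 7, 7] (max |s|=7)
Stage 6 (DIFF): s[0]=-2, 1--2=3, 3-1=2, 2-3=-1, 7-2=5, 7-7=0 -> [-2, 3, 2, -1, 5, 0] (max |s|=5)
Overall max amplitude: 11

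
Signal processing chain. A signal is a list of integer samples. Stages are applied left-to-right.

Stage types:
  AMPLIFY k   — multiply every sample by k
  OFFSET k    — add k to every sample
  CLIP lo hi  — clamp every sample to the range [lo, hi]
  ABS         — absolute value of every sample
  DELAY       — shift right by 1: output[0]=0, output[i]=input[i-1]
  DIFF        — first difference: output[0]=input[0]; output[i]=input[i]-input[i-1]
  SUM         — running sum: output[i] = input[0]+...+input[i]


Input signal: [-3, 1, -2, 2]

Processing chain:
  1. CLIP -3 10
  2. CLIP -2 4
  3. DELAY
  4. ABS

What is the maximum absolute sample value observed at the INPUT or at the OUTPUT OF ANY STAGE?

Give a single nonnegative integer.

Input: [-3, 1, -2, 2] (max |s|=3)
Stage 1 (CLIP -3 10): clip(-3,-3,10)=-3, clip(1,-3,10)=1, clip(-2,-3,10)=-2, clip(2,-3,10)=2 -> [-3, 1, -2, 2] (max |s|=3)
Stage 2 (CLIP -2 4): clip(-3,-2,4)=-2, clip(1,-2,4)=1, clip(-2,-2,4)=-2, clip(2,-2,4)=2 -> [-2, 1, -2, 2] (max |s|=2)
Stage 3 (DELAY): [0, -2, 1, -2] = [0, -2, 1, -2] -> [0, -2, 1, -2] (max |s|=2)
Stage 4 (ABS): |0|=0, |-2|=2, |1|=1, |-2|=2 -> [0, 2, 1, 2] (max |s|=2)
Overall max amplitude: 3

Answer: 3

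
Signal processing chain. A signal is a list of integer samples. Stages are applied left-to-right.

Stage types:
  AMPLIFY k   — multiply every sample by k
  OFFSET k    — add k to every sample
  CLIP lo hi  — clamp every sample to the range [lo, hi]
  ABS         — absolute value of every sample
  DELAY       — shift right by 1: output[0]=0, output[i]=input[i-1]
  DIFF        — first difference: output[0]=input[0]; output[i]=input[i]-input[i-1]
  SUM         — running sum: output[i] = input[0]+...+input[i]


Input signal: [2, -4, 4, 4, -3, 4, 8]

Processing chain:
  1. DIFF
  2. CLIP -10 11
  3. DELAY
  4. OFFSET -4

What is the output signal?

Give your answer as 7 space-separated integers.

Input: [2, -4, 4, 4, -3, 4, 8]
Stage 1 (DIFF): s[0]=2, -4-2=-6, 4--4=8, 4-4=0, -3-4=-7, 4--3=7, 8-4=4 -> [2, -6, 8, 0, -7, 7, 4]
Stage 2 (CLIP -10 11): clip(2,-10,11)=2, clip(-6,-10,11)=-6, clip(8,-10,11)=8, clip(0,-10,11)=0, clip(-7,-10,11)=-7, clip(7,-10,11)=7, clip(4,-10,11)=4 -> [2, -6, 8, 0, -7, 7, 4]
Stage 3 (DELAY): [0, 2, -6, 8, 0, -7, 7] = [0, 2, -6, 8, 0, -7, 7] -> [0, 2, -6, 8, 0, -7, 7]
Stage 4 (OFFSET -4): 0+-4=-4, 2+-4=-2, -6+-4=-10, 8+-4=4, 0+-4=-4, -7+-4=-11, 7+-4=3 -> [-4, -2, -10, 4, -4, -11, 3]

Answer: -4 -2 -10 4 -4 -11 3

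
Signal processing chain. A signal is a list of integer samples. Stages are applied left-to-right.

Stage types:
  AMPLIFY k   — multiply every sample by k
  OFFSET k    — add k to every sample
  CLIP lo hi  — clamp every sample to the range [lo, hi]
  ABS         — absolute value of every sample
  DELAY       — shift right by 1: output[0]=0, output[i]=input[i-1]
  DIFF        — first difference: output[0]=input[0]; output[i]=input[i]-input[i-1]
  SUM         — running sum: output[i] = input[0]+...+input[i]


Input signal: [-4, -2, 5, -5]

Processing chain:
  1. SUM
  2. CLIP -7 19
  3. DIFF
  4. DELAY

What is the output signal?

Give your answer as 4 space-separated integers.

Input: [-4, -2, 5, -5]
Stage 1 (SUM): sum[0..0]=-4, sum[0..1]=-6, sum[0..2]=-1, sum[0..3]=-6 -> [-4, -6, -1, -6]
Stage 2 (CLIP -7 19): clip(-4,-7,19)=-4, clip(-6,-7,19)=-6, clip(-1,-7,19)=-1, clip(-6,-7,19)=-6 -> [-4, -6, -1, -6]
Stage 3 (DIFF): s[0]=-4, -6--4=-2, -1--6=5, -6--1=-5 -> [-4, -2, 5, -5]
Stage 4 (DELAY): [0, -4, -2, 5] = [0, -4, -2, 5] -> [0, -4, -2, 5]

Answer: 0 -4 -2 5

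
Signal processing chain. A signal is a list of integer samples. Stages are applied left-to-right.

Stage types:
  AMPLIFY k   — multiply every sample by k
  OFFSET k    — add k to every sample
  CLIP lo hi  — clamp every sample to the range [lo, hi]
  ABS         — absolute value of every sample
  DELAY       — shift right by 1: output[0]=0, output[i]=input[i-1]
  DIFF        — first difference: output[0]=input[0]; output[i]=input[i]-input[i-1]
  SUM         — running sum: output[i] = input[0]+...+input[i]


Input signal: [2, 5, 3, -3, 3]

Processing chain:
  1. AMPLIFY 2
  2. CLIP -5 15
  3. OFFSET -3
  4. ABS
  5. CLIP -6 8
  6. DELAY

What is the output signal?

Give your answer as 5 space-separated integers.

Input: [2, 5, 3, -3, 3]
Stage 1 (AMPLIFY 2): 2*2=4, 5*2=10, 3*2=6, -3*2=-6, 3*2=6 -> [4, 10, 6, -6, 6]
Stage 2 (CLIP -5 15): clip(4,-5,15)=4, clip(10,-5,15)=10, clip(6,-5,15)=6, clip(-6,-5,15)=-5, clip(6,-5,15)=6 -> [4, 10, 6, -5, 6]
Stage 3 (OFFSET -3): 4+-3=1, 10+-3=7, 6+-3=3, -5+-3=-8, 6+-3=3 -> [1, 7, 3, -8, 3]
Stage 4 (ABS): |1|=1, |7|=7, |3|=3, |-8|=8, |3|=3 -> [1, 7, 3, 8, 3]
Stage 5 (CLIP -6 8): clip(1,-6,8)=1, clip(7,-6,8)=7, clip(3,-6,8)=3, clip(8,-6,8)=8, clip(3,-6,8)=3 -> [1, 7, 3, 8, 3]
Stage 6 (DELAY): [0, 1, 7, 3, 8] = [0, 1, 7, 3, 8] -> [0, 1, 7, 3, 8]

Answer: 0 1 7 3 8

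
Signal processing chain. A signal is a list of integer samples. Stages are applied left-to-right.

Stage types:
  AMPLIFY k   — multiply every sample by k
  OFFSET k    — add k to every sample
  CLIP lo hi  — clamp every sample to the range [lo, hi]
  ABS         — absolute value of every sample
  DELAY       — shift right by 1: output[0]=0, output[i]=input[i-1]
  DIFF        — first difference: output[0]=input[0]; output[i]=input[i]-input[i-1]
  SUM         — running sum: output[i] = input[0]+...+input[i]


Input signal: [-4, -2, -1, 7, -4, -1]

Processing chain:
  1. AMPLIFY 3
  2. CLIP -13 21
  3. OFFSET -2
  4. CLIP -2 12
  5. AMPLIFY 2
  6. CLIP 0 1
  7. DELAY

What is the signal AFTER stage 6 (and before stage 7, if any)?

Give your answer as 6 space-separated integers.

Input: [-4, -2, -1, 7, -4, -1]
Stage 1 (AMPLIFY 3): -4*3=-12, -2*3=-6, -1*3=-3, 7*3=21, -4*3=-12, -1*3=-3 -> [-12, -6, -3, 21, -12, -3]
Stage 2 (CLIP -13 21): clip(-12,-13,21)=-12, clip(-6,-13,21)=-6, clip(-3,-13,21)=-3, clip(21,-13,21)=21, clip(-12,-13,21)=-12, clip(-3,-13,21)=-3 -> [-12, -6, -3, 21, -12, -3]
Stage 3 (OFFSET -2): -12+-2=-14, -6+-2=-8, -3+-2=-5, 21+-2=19, -12+-2=-14, -3+-2=-5 -> [-14, -8, -5, 19, -14, -5]
Stage 4 (CLIP -2 12): clip(-14,-2,12)=-2, clip(-8,-2,12)=-2, clip(-5,-2,12)=-2, clip(19,-2,12)=12, clip(-14,-2,12)=-2, clip(-5,-2,12)=-2 -> [-2, -2, -2, 12, -2, -2]
Stage 5 (AMPLIFY 2): -2*2=-4, -2*2=-4, -2*2=-4, 12*2=24, -2*2=-4, -2*2=-4 -> [-4, -4, -4, 24, -4, -4]
Stage 6 (CLIP 0 1): clip(-4,0,1)=0, clip(-4,0,1)=0, clip(-4,0,1)=0, clip(24,0,1)=1, clip(-4,0,1)=0, clip(-4,0,1)=0 -> [0, 0, 0, 1, 0, 0]

Answer: 0 0 0 1 0 0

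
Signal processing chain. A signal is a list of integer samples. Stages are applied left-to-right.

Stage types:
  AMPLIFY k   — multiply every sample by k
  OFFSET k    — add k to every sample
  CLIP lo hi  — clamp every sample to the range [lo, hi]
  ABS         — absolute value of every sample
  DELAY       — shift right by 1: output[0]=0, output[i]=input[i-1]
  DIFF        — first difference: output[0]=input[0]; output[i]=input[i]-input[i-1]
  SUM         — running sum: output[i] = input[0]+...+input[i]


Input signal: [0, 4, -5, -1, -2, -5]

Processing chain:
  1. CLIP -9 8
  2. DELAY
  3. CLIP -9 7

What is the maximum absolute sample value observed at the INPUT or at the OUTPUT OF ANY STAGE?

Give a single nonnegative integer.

Answer: 5

Derivation:
Input: [0, 4, -5, -1, -2, -5] (max |s|=5)
Stage 1 (CLIP -9 8): clip(0,-9,8)=0, clip(4,-9,8)=4, clip(-5,-9,8)=-5, clip(-1,-9,8)=-1, clip(-2,-9,8)=-2, clip(-5,-9,8)=-5 -> [0, 4, -5, -1, -2, -5] (max |s|=5)
Stage 2 (DELAY): [0, 0, 4, -5, -1, -2] = [0, 0, 4, -5, -1, -2] -> [0, 0, 4, -5, -1, -2] (max |s|=5)
Stage 3 (CLIP -9 7): clip(0,-9,7)=0, clip(0,-9,7)=0, clip(4,-9,7)=4, clip(-5,-9,7)=-5, clip(-1,-9,7)=-1, clip(-2,-9,7)=-2 -> [0, 0, 4, -5, -1, -2] (max |s|=5)
Overall max amplitude: 5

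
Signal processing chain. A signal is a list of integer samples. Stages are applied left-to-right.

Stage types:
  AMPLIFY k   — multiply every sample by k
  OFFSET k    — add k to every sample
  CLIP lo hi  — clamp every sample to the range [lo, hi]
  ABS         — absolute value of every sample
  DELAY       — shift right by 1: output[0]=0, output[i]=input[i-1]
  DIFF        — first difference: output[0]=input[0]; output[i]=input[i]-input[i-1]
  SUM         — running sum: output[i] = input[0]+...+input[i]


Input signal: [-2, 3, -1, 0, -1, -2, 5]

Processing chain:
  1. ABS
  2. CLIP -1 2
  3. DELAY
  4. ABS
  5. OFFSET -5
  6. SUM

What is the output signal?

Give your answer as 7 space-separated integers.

Input: [-2, 3, -1, 0, -1, -2, 5]
Stage 1 (ABS): |-2|=2, |3|=3, |-1|=1, |0|=0, |-1|=1, |-2|=2, |5|=5 -> [2, 3, 1, 0, 1, 2, 5]
Stage 2 (CLIP -1 2): clip(2,-1,2)=2, clip(3,-1,2)=2, clip(1,-1,2)=1, clip(0,-1,2)=0, clip(1,-1,2)=1, clip(2,-1,2)=2, clip(5,-1,2)=2 -> [2, 2, 1, 0, 1, 2, 2]
Stage 3 (DELAY): [0, 2, 2, 1, 0, 1, 2] = [0, 2, 2, 1, 0, 1, 2] -> [0, 2, 2, 1, 0, 1, 2]
Stage 4 (ABS): |0|=0, |2|=2, |2|=2, |1|=1, |0|=0, |1|=1, |2|=2 -> [0, 2, 2, 1, 0, 1, 2]
Stage 5 (OFFSET -5): 0+-5=-5, 2+-5=-3, 2+-5=-3, 1+-5=-4, 0+-5=-5, 1+-5=-4, 2+-5=-3 -> [-5, -3, -3, -4, -5, -4, -3]
Stage 6 (SUM): sum[0..0]=-5, sum[0..1]=-8, sum[0..2]=-11, sum[0..3]=-15, sum[0..4]=-20, sum[0..5]=-24, sum[0..6]=-27 -> [-5, -8, -11, -15, -20, -24, -27]

Answer: -5 -8 -11 -15 -20 -24 -27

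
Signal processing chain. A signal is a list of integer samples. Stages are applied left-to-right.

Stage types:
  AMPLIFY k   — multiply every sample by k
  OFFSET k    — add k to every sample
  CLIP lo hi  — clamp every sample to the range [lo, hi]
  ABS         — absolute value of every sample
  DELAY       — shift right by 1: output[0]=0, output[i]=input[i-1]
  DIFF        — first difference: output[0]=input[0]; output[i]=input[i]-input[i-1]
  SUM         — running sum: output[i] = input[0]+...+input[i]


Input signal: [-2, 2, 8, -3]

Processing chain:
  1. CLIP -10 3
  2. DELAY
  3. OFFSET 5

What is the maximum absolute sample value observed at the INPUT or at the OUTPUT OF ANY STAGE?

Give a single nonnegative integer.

Input: [-2, 2, 8, -3] (max |s|=8)
Stage 1 (CLIP -10 3): clip(-2,-10,3)=-2, clip(2,-10,3)=2, clip(8,-10,3)=3, clip(-3,-10,3)=-3 -> [-2, 2, 3, -3] (max |s|=3)
Stage 2 (DELAY): [0, -2, 2, 3] = [0, -2, 2, 3] -> [0, -2, 2, 3] (max |s|=3)
Stage 3 (OFFSET 5): 0+5=5, -2+5=3, 2+5=7, 3+5=8 -> [5, 3, 7, 8] (max |s|=8)
Overall max amplitude: 8

Answer: 8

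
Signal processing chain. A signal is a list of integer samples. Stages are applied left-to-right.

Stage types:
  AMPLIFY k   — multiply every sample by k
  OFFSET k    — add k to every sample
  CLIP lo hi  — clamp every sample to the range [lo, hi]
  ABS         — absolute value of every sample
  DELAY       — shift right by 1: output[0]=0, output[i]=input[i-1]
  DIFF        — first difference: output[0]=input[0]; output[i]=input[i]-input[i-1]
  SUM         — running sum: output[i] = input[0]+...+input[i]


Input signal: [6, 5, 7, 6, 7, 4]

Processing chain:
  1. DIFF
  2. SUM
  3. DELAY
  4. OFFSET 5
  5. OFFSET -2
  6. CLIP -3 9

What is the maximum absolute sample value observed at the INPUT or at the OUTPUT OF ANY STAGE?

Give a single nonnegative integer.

Input: [6, 5, 7, 6, 7, 4] (max |s|=7)
Stage 1 (DIFF): s[0]=6, 5-6=-1, 7-5=2, 6-7=-1, 7-6=1, 4-7=-3 -> [6, -1, 2, -1, 1, -3] (max |s|=6)
Stage 2 (SUM): sum[0..0]=6, sum[0..1]=5, sum[0..2]=7, sum[0..3]=6, sum[0..4]=7, sum[0..5]=4 -> [6, 5, 7, 6, 7, 4] (max |s|=7)
Stage 3 (DELAY): [0, 6, 5, 7, 6, 7] = [0, 6, 5, 7, 6, 7] -> [0, 6, 5, 7, 6, 7] (max |s|=7)
Stage 4 (OFFSET 5): 0+5=5, 6+5=11, 5+5=10, 7+5=12, 6+5=11, 7+5=12 -> [5, 11, 10, 12, 11, 12] (max |s|=12)
Stage 5 (OFFSET -2): 5+-2=3, 11+-2=9, 10+-2=8, 12+-2=10, 11+-2=9, 12+-2=10 -> [3, 9, 8, 10, 9, 10] (max |s|=10)
Stage 6 (CLIP -3 9): clip(3,-3,9)=3, clip(9,-3,9)=9, clip(8,-3,9)=8, clip(10,-3,9)=9, clip(9,-3,9)=9, clip(10,-3,9)=9 -> [3, 9, 8, 9, 9, 9] (max |s|=9)
Overall max amplitude: 12

Answer: 12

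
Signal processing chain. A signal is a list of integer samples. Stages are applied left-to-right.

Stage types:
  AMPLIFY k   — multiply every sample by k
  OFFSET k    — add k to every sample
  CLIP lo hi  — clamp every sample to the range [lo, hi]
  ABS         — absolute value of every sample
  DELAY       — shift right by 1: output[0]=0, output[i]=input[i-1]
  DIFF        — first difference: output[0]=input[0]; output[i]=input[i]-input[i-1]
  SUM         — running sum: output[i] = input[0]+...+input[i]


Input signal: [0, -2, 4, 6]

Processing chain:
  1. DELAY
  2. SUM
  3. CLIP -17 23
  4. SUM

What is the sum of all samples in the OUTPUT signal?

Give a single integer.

Input: [0, -2, 4, 6]
Stage 1 (DELAY): [0, 0, -2, 4] = [0, 0, -2, 4] -> [0, 0, -2, 4]
Stage 2 (SUM): sum[0..0]=0, sum[0..1]=0, sum[0..2]=-2, sum[0..3]=2 -> [0, 0, -2, 2]
Stage 3 (CLIP -17 23): clip(0,-17,23)=0, clip(0,-17,23)=0, clip(-2,-17,23)=-2, clip(2,-17,23)=2 -> [0, 0, -2, 2]
Stage 4 (SUM): sum[0..0]=0, sum[0..1]=0, sum[0..2]=-2, sum[0..3]=0 -> [0, 0, -2, 0]
Output sum: -2

Answer: -2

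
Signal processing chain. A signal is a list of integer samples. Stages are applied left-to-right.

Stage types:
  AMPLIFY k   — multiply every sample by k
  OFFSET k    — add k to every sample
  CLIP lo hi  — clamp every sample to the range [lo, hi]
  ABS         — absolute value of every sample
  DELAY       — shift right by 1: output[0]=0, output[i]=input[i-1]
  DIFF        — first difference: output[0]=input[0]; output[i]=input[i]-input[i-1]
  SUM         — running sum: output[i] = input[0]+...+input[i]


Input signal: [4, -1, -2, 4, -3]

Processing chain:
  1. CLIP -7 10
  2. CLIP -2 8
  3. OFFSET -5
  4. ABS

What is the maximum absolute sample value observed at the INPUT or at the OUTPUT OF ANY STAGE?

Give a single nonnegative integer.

Answer: 7

Derivation:
Input: [4, -1, -2, 4, -3] (max |s|=4)
Stage 1 (CLIP -7 10): clip(4,-7,10)=4, clip(-1,-7,10)=-1, clip(-2,-7,10)=-2, clip(4,-7,10)=4, clip(-3,-7,10)=-3 -> [4, -1, -2, 4, -3] (max |s|=4)
Stage 2 (CLIP -2 8): clip(4,-2,8)=4, clip(-1,-2,8)=-1, clip(-2,-2,8)=-2, clip(4,-2,8)=4, clip(-3,-2,8)=-2 -> [4, -1, -2, 4, -2] (max |s|=4)
Stage 3 (OFFSET -5): 4+-5=-1, -1+-5=-6, -2+-5=-7, 4+-5=-1, -2+-5=-7 -> [-1, -6, -7, -1, -7] (max |s|=7)
Stage 4 (ABS): |-1|=1, |-6|=6, |-7|=7, |-1|=1, |-7|=7 -> [1, 6, 7, 1, 7] (max |s|=7)
Overall max amplitude: 7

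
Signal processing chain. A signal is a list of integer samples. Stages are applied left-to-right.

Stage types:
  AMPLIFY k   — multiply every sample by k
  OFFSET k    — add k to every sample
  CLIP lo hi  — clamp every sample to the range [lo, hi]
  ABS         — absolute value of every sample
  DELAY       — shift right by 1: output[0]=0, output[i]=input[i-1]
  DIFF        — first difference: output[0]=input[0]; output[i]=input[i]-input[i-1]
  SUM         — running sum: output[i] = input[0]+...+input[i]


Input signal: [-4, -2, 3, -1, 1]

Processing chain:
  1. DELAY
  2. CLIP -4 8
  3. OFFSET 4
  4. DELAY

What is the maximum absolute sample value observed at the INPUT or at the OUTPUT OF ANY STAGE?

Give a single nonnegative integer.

Answer: 7

Derivation:
Input: [-4, -2, 3, -1, 1] (max |s|=4)
Stage 1 (DELAY): [0, -4, -2, 3, -1] = [0, -4, -2, 3, -1] -> [0, -4, -2, 3, -1] (max |s|=4)
Stage 2 (CLIP -4 8): clip(0,-4,8)=0, clip(-4,-4,8)=-4, clip(-2,-4,8)=-2, clip(3,-4,8)=3, clip(-1,-4,8)=-1 -> [0, -4, -2, 3, -1] (max |s|=4)
Stage 3 (OFFSET 4): 0+4=4, -4+4=0, -2+4=2, 3+4=7, -1+4=3 -> [4, 0, 2, 7, 3] (max |s|=7)
Stage 4 (DELAY): [0, 4, 0, 2, 7] = [0, 4, 0, 2, 7] -> [0, 4, 0, 2, 7] (max |s|=7)
Overall max amplitude: 7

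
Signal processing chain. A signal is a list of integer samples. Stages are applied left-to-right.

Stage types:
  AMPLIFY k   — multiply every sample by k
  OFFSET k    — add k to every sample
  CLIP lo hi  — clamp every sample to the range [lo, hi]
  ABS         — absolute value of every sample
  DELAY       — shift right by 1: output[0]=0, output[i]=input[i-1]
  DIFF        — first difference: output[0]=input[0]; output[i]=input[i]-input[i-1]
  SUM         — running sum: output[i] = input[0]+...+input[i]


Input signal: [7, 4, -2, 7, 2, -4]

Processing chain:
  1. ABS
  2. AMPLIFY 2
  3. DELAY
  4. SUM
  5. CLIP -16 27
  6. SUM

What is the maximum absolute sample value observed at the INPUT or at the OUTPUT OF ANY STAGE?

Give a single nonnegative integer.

Input: [7, 4, -2, 7, 2, -4] (max |s|=7)
Stage 1 (ABS): |7|=7, |4|=4, |-2|=2, |7|=7, |2|=2, |-4|=4 -> [7, 4, 2, 7, 2, 4] (max |s|=7)
Stage 2 (AMPLIFY 2): 7*2=14, 4*2=8, 2*2=4, 7*2=14, 2*2=4, 4*2=8 -> [14, 8, 4, 14, 4, 8] (max |s|=14)
Stage 3 (DELAY): [0, 14, 8, 4, 14, 4] = [0, 14, 8, 4, 14, 4] -> [0, 14, 8, 4, 14, 4] (max |s|=14)
Stage 4 (SUM): sum[0..0]=0, sum[0..1]=14, sum[0..2]=22, sum[0..3]=26, sum[0..4]=40, sum[0..5]=44 -> [0, 14, 22, 26, 40, 44] (max |s|=44)
Stage 5 (CLIP -16 27): clip(0,-16,27)=0, clip(14,-16,27)=14, clip(22,-16,27)=22, clip(26,-16,27)=26, clip(40,-16,27)=27, clip(44,-16,27)=27 -> [0, 14, 22, 26, 27, 27] (max |s|=27)
Stage 6 (SUM): sum[0..0]=0, sum[0..1]=14, sum[0..2]=36, sum[0..3]=62, sum[0..4]=89, sum[0..5]=116 -> [0, 14, 36, 62, 89, 116] (max |s|=116)
Overall max amplitude: 116

Answer: 116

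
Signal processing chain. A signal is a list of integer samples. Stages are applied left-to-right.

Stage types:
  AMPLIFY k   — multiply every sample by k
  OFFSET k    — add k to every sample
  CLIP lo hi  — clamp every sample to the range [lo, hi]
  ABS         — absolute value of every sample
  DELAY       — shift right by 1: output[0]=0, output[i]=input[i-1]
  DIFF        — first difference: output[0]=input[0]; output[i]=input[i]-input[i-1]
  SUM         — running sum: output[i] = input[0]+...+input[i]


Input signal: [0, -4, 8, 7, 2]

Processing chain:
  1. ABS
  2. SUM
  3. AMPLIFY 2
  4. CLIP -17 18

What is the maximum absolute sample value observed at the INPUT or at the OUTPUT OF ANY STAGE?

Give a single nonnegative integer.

Input: [0, -4, 8, 7, 2] (max |s|=8)
Stage 1 (ABS): |0|=0, |-4|=4, |8|=8, |7|=7, |2|=2 -> [0, 4, 8, 7, 2] (max |s|=8)
Stage 2 (SUM): sum[0..0]=0, sum[0..1]=4, sum[0..2]=12, sum[0..3]=19, sum[0..4]=21 -> [0, 4, 12, 19, 21] (max |s|=21)
Stage 3 (AMPLIFY 2): 0*2=0, 4*2=8, 12*2=24, 19*2=38, 21*2=42 -> [0, 8, 24, 38, 42] (max |s|=42)
Stage 4 (CLIP -17 18): clip(0,-17,18)=0, clip(8,-17,18)=8, clip(24,-17,18)=18, clip(38,-17,18)=18, clip(42,-17,18)=18 -> [0, 8, 18, 18, 18] (max |s|=18)
Overall max amplitude: 42

Answer: 42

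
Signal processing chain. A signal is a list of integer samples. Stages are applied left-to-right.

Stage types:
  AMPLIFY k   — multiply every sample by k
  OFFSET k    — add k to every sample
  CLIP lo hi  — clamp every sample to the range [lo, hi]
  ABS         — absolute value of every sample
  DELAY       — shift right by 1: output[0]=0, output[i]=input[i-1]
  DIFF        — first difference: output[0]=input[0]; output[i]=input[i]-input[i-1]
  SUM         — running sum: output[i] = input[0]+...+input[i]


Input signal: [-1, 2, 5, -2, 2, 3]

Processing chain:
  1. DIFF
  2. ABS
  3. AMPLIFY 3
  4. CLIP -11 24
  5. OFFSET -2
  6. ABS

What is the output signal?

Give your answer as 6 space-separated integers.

Input: [-1, 2, 5, -2, 2, 3]
Stage 1 (DIFF): s[0]=-1, 2--1=3, 5-2=3, -2-5=-7, 2--2=4, 3-2=1 -> [-1, 3, 3, -7, 4, 1]
Stage 2 (ABS): |-1|=1, |3|=3, |3|=3, |-7|=7, |4|=4, |1|=1 -> [1, 3, 3, 7, 4, 1]
Stage 3 (AMPLIFY 3): 1*3=3, 3*3=9, 3*3=9, 7*3=21, 4*3=12, 1*3=3 -> [3, 9, 9, 21, 12, 3]
Stage 4 (CLIP -11 24): clip(3,-11,24)=3, clip(9,-11,24)=9, clip(9,-11,24)=9, clip(21,-11,24)=21, clip(12,-11,24)=12, clip(3,-11,24)=3 -> [3, 9, 9, 21, 12, 3]
Stage 5 (OFFSET -2): 3+-2=1, 9+-2=7, 9+-2=7, 21+-2=19, 12+-2=10, 3+-2=1 -> [1, 7, 7, 19, 10, 1]
Stage 6 (ABS): |1|=1, |7|=7, |7|=7, |19|=19, |10|=10, |1|=1 -> [1, 7, 7, 19, 10, 1]

Answer: 1 7 7 19 10 1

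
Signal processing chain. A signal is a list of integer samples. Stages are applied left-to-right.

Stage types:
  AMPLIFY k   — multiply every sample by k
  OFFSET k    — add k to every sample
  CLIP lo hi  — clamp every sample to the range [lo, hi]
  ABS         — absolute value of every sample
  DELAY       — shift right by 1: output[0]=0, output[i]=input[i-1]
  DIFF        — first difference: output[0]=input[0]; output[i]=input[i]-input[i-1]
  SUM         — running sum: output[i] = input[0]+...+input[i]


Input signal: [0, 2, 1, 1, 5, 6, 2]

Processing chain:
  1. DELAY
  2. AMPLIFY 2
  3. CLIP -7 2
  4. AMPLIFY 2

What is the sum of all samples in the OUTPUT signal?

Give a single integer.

Input: [0, 2, 1, 1, 5, 6, 2]
Stage 1 (DELAY): [0, 0, 2, 1, 1, 5, 6] = [0, 0, 2, 1, 1, 5, 6] -> [0, 0, 2, 1, 1, 5, 6]
Stage 2 (AMPLIFY 2): 0*2=0, 0*2=0, 2*2=4, 1*2=2, 1*2=2, 5*2=10, 6*2=12 -> [0, 0, 4, 2, 2, 10, 12]
Stage 3 (CLIP -7 2): clip(0,-7,2)=0, clip(0,-7,2)=0, clip(4,-7,2)=2, clip(2,-7,2)=2, clip(2,-7,2)=2, clip(10,-7,2)=2, clip(12,-7,2)=2 -> [0, 0, 2, 2, 2, 2, 2]
Stage 4 (AMPLIFY 2): 0*2=0, 0*2=0, 2*2=4, 2*2=4, 2*2=4, 2*2=4, 2*2=4 -> [0, 0, 4, 4, 4, 4, 4]
Output sum: 20

Answer: 20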